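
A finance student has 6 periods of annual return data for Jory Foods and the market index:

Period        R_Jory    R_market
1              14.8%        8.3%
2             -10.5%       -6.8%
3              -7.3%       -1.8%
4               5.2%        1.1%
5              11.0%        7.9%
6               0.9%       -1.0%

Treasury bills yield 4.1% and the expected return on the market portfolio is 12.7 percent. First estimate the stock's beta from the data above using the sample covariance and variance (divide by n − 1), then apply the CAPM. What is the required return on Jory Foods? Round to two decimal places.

18.06%

Mean R_i = (14.8 − 10.5 − 7.3 + 5.2 + 11.0 + 0.9) / 6 = 2.3500%
Mean R_m = (8.3 − 6.8 − 1.8 + 1.1 + 7.9 − 1.0) / 6 = 1.2833%
Σ(R_i − R̄_i)(R_m − R̄_m) = 281.0050  ⇒  Cov = 281.0050 / 5 = 56.2010
Σ(R_m − R̄_m)² = 173.1083  ⇒  Var(R_m) = 173.1083 / 5 = 34.6217
β = Cov / Var(R_m) = 56.2010 / 34.6217 = 1.6233
MRP = 12.7% − 4.1% = 8.60%
E(R) = R_f + β × MRP = 4.1% + 1.6233 × 8.6% = 18.06%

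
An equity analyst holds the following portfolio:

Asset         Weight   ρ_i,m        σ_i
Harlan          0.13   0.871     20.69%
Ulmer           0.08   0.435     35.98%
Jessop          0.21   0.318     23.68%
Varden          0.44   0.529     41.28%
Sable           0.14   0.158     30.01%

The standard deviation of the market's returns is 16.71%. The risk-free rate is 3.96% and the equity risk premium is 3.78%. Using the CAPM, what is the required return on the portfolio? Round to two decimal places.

β_Harlan = 0.871 × 20.69% / 16.71% = 1.0785
β_Ulmer = 0.435 × 35.98% / 16.71% = 0.9366
β_Jessop = 0.318 × 23.68% / 16.71% = 0.4506
β_Varden = 0.529 × 41.28% / 16.71% = 1.3068
β_Sable = 0.158 × 30.01% / 16.71% = 0.2838
β_P = Σ w_i β_i = 0.13×1.0785 + 0.08×0.9366 + 0.21×0.4506 + 0.44×1.3068 + 0.14×0.2838 = 0.9245
E(R_P) = R_f + β_P × MRP = 3.96% + 0.9245 × 3.78% = 7.45%

7.45%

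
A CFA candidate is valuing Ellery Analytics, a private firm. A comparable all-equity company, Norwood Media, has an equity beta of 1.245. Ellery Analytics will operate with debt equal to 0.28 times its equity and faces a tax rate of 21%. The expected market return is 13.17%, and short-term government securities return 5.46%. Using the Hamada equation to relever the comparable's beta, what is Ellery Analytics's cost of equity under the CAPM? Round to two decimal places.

17.18%

β_L = β_U × [1 + (1 − t)(D/E)] = 1.245 × [1 + (1 − 0.21) × 0.28]
    = 1.245 × [1 + 0.79 × 0.28] = 1.245 × 1.2212 = 1.5204
MRP = 13.17% − 5.46% = 7.71%
E(R) = R_f + β_L × MRP = 5.46% + 1.5204 × 7.71% = 17.18%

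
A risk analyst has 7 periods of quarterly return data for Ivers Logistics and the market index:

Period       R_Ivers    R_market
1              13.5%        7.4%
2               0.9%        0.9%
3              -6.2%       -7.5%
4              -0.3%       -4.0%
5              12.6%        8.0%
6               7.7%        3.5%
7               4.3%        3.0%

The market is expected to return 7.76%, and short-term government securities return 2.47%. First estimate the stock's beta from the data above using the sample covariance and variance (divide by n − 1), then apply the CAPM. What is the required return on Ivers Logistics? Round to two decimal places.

Mean R_i = (13.5 + 0.9 − 6.2 − 0.3 + 12.6 + 7.7 + 4.3) / 7 = 4.6429%
Mean R_m = (7.4 + 0.9 − 7.5 − 4.0 + 8.0 + 3.5 + 3.0) / 7 = 1.6143%
Σ(R_i − R̄_i)(R_m − R̄_m) = 236.5957  ⇒  Cov = 236.5957 / 6 = 39.4326
Σ(R_m − R̄_m)² = 194.8286  ⇒  Var(R_m) = 194.8286 / 6 = 32.4714
β = Cov / Var(R_m) = 39.4326 / 32.4714 = 1.2144
MRP = 7.76% − 2.47% = 5.29%
E(R) = R_f + β × MRP = 2.47% + 1.2144 × 5.29% = 8.89%

8.89%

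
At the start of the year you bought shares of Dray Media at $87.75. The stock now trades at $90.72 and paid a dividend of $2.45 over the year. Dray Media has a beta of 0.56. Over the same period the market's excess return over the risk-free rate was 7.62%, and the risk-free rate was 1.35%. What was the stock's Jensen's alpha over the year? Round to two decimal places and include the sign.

Realised HPR = (P1 + D1 − P0) / P0 = (90.72 + 2.45 − 87.75) / 87.75 = 5.42 / 87.75 = 6.1766%
CAPM required = R_f + β·MRP = 1.35% + 0.56 × 7.62% = 5.6172%
α = realised − required = 6.1766% − 5.6172% = +0.56%

+0.56%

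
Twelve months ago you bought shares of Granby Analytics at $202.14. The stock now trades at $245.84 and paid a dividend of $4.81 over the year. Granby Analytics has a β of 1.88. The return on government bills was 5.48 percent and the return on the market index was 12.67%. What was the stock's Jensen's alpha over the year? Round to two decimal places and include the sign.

Realised HPR = (P1 + D1 − P0) / P0 = (245.84 + 4.81 − 202.14) / 202.14 = 48.51 / 202.14 = 23.9982%
MRP = 12.67% − 5.48% = 7.19%
CAPM required = R_f + β·MRP = 5.48% + 1.88 × 7.19% = 18.9972%
α = realised − required = 23.9982% − 18.9972% = +5.00%

+5.00%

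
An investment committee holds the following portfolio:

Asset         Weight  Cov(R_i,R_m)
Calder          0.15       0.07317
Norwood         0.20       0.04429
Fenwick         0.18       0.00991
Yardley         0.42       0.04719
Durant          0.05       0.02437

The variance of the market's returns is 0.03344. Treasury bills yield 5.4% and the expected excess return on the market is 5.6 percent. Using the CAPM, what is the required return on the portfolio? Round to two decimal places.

β_Calder = 0.07317 / 0.03344 = 2.1881
β_Norwood = 0.04429 / 0.03344 = 1.3245
β_Fenwick = 0.00991 / 0.03344 = 0.2964
β_Yardley = 0.04719 / 0.03344 = 1.4112
β_Durant = 0.02437 / 0.03344 = 0.7288
β_P = Σ w_i β_i = 0.15×2.1881 + 0.20×1.3245 + 0.18×0.2964 + 0.42×1.4112 + 0.05×0.7288 = 1.2756
E(R_P) = R_f + β_P × MRP = 5.4% + 1.2756 × 5.6% = 12.54%

12.54%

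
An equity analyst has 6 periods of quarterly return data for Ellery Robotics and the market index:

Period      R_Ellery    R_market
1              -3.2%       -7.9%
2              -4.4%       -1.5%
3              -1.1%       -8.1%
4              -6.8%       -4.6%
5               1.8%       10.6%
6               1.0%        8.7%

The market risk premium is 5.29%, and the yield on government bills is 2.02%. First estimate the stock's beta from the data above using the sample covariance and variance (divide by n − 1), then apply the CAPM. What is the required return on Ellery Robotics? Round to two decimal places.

3.49%

Mean R_i = (-3.2 − 4.4 − 1.1 − 6.8 + 1.8 + 1.0) / 6 = -2.1167%
Mean R_m = (-7.9 − 1.5 − 8.1 − 4.6 + 10.6 + 8.7) / 6 = -0.4667%
Σ(R_i − R̄_i)(R_m − R̄_m) = 93.9233  ⇒  Cov = 93.9233 / 5 = 18.7847
Σ(R_m − R̄_m)² = 338.1733  ⇒  Var(R_m) = 338.1733 / 5 = 67.6347
β = Cov / Var(R_m) = 18.7847 / 67.6347 = 0.2777
E(R) = R_f + β × MRP = 2.02% + 0.2777 × 5.29% = 3.49%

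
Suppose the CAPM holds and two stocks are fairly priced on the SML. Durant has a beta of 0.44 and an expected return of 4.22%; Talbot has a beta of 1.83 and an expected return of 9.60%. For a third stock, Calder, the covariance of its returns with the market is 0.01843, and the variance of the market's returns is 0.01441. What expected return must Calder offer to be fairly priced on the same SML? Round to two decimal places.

MRP = (9.60% − 4.22%) / (1.83 − 0.44) = 3.8705%
R_f = 4.22% − 0.44 × 3.8705% = 2.5170%
β_Calder = Cov / Var(R_m) = 0.01843 / 0.01441 = 1.2790
E(R_Calder) = R_f + β × MRP = 2.5170% + 1.2790 × 3.8705% = 7.47%

7.47%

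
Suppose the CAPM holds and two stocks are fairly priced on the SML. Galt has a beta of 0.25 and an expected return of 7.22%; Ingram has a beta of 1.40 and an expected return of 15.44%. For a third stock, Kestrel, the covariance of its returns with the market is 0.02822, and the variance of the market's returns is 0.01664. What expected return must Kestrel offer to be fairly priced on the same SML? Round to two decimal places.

17.56%

MRP = (15.44% − 7.22%) / (1.40 − 0.25) = 7.1478%
R_f = 7.22% − 0.25 × 7.1478% = 5.4331%
β_Kestrel = Cov / Var(R_m) = 0.02822 / 0.01664 = 1.6959
E(R_Kestrel) = R_f + β × MRP = 5.4331% + 1.6959 × 7.1478% = 17.56%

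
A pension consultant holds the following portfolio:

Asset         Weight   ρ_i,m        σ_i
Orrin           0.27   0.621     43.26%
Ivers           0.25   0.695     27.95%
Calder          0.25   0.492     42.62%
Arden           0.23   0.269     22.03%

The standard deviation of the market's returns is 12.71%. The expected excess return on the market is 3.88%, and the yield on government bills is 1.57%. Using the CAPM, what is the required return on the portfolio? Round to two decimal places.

β_Orrin = 0.621 × 43.26% / 12.71% = 2.1136
β_Ivers = 0.695 × 27.95% / 12.71% = 1.5283
β_Calder = 0.492 × 42.62% / 12.71% = 1.6498
β_Arden = 0.269 × 22.03% / 12.71% = 0.4663
β_P = Σ w_i β_i = 0.27×2.1136 + 0.25×1.5283 + 0.25×1.6498 + 0.23×0.4663 = 1.4724
E(R_P) = R_f + β_P × MRP = 1.57% + 1.4724 × 3.88% = 7.28%

7.28%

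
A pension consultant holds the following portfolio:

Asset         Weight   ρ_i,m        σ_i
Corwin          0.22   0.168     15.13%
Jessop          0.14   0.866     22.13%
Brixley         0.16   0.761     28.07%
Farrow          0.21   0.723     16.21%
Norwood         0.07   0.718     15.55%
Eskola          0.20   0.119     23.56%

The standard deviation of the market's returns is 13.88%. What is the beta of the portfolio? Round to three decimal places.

0.754

β_Corwin = 0.168 × 15.13% / 13.88% = 0.1831
β_Jessop = 0.866 × 22.13% / 13.88% = 1.3807
β_Brixley = 0.761 × 28.07% / 13.88% = 1.5390
β_Farrow = 0.723 × 16.21% / 13.88% = 0.8444
β_Norwood = 0.718 × 15.55% / 13.88% = 0.8044
β_Eskola = 0.119 × 23.56% / 13.88% = 0.2020
β_P = Σ w_i β_i = 0.22×0.1831 + 0.14×1.3807 + 0.16×1.5390 + 0.21×0.8444 + 0.07×0.8044 + 0.20×0.2020 = 0.7539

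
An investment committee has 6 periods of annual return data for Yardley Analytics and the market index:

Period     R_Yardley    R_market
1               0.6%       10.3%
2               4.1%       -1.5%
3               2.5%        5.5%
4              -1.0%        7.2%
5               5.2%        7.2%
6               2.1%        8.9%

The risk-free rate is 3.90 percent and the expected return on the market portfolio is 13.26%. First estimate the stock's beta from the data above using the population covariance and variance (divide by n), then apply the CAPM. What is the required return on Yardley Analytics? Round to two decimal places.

1.51%

Mean R_i = (0.6 + 4.1 + 2.5 − 1.0 + 5.2 + 2.1) / 6 = 2.2500%
Mean R_m = (10.3 − 1.5 + 5.5 + 7.2 + 7.2 + 8.9) / 6 = 6.2667%
Σ(R_i − R̄_i)(R_m − R̄_m) = -21.8900  ⇒  Cov = -21.8900 / 6 = -3.6483
Σ(R_m − R̄_m)² = 85.8533  ⇒  Var(R_m) = 85.8533 / 6 = 14.3089
β = Cov / Var(R_m) = -3.6483 / 14.3089 = -0.2550
MRP = 13.26% − 3.90% = 9.36%
E(R) = R_f + β × MRP = 3.90% + -0.2550 × 9.36% = 1.51%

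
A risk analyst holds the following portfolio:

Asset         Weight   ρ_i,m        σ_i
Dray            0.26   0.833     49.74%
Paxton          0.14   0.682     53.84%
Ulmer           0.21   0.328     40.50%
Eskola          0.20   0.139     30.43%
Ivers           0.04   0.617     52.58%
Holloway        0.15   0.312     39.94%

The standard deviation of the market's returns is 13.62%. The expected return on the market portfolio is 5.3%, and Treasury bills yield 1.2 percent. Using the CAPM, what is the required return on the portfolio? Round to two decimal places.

8.04%

β_Dray = 0.833 × 49.74% / 13.62% = 3.0421
β_Paxton = 0.682 × 53.84% / 13.62% = 2.6960
β_Ulmer = 0.328 × 40.50% / 13.62% = 0.9753
β_Eskola = 0.139 × 30.43% / 13.62% = 0.3106
β_Ivers = 0.617 × 52.58% / 13.62% = 2.3819
β_Holloway = 0.312 × 39.94% / 13.62% = 0.9149
β_P = Σ w_i β_i = 0.26×3.0421 + 0.14×2.6960 + 0.21×0.9753 + 0.20×0.3106 + 0.04×2.3819 + 0.15×0.9149 = 1.6678
MRP = 5.3% − 1.2% = 4.10%
E(R_P) = R_f + β_P × MRP = 1.2% + 1.6678 × 4.1% = 8.04%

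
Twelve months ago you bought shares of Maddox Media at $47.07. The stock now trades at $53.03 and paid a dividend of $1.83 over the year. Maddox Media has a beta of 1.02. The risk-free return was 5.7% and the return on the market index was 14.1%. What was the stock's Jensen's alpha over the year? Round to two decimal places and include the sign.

Realised HPR = (P1 + D1 − P0) / P0 = (53.03 + 1.83 − 47.07) / 47.07 = 7.79 / 47.07 = 16.5498%
MRP = 14.1% − 5.7% = 8.40%
CAPM required = R_f + β·MRP = 5.7% + 1.02 × 8.4% = 14.2680%
α = realised − required = 16.5498% − 14.2680% = +2.28%

+2.28%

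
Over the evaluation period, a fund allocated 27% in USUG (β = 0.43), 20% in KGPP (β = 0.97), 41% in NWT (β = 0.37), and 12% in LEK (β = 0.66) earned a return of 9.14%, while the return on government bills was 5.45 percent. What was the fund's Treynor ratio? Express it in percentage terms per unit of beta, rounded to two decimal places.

β_P = 0.27×0.43 + 0.20×0.97 + 0.41×0.37 + 0.12×0.66 = 0.5410
Treynor = (R_P − R_f) / β_P = (9.14% − 5.45%) / 0.5410 = 3.69% / 0.5410 = 6.82%

6.82%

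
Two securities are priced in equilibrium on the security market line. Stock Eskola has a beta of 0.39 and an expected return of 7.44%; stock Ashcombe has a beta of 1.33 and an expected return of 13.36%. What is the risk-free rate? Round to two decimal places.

Both satisfy E(R) = R_f + β·MRP, so the slope of the SML is
MRP = (13.36% − 7.44%) / (1.33 − 0.39) = 5.92% / 0.94 = 6.2979%
R_f = E(R_Eskola) − β_Eskola·MRP = 7.44% − 0.39 × 6.2979% = 4.9838%

4.98%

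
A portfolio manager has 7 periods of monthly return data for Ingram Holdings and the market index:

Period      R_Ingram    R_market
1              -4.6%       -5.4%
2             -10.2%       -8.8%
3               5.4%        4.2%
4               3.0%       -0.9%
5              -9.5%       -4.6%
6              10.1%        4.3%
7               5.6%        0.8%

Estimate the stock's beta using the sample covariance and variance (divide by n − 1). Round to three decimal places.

Mean R_i = (-4.6 − 10.2 + 5.4 + 3.0 − 9.5 + 10.1 + 5.6) / 7 = -0.0286%
Mean R_m = (-5.4 − 8.8 + 4.2 − 0.9 − 4.6 + 4.3 + 0.8) / 7 = -1.4857%
Σ(R_i − R̄_i)(R_m − R̄_m) = 225.8929  ⇒  Cov = 225.8929 / 6 = 37.6488
Σ(R_m − R̄_m)² = 149.8886  ⇒  Var(R_m) = 149.8886 / 6 = 24.9814
β = Cov / Var(R_m) = 37.6488 / 24.9814 = 1.5071

1.507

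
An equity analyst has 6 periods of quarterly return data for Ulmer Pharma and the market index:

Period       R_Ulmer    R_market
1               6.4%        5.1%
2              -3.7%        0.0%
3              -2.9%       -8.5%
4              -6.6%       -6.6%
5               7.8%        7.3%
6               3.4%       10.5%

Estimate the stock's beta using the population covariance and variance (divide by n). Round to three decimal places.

Mean R_i = (6.4 − 3.7 − 2.9 − 6.6 + 7.8 + 3.4) / 6 = 0.7333%
Mean R_m = (5.1 + 0.0 − 8.5 − 6.6 + 7.3 + 10.5) / 6 = 1.3000%
Σ(R_i − R̄_i)(R_m − R̄_m) = 187.7700  ⇒  Cov = 187.7700 / 6 = 31.2950
Σ(R_m − R̄_m)² = 295.2200  ⇒  Var(R_m) = 295.2200 / 6 = 49.2033
β = Cov / Var(R_m) = 31.2950 / 49.2033 = 0.6360

0.636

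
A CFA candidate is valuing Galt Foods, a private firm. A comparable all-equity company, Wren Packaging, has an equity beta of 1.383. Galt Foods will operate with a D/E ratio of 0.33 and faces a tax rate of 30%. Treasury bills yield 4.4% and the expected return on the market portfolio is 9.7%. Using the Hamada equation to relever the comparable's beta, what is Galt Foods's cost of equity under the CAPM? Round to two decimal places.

13.42%

β_L = β_U × [1 + (1 − t)(D/E)] = 1.383 × [1 + (1 − 0.30) × 0.33]
    = 1.383 × [1 + 0.70 × 0.33] = 1.383 × 1.2310 = 1.7025
MRP = 9.7% − 4.4% = 5.30%
E(R) = R_f + β_L × MRP = 4.4% + 1.7025 × 5.3% = 13.42%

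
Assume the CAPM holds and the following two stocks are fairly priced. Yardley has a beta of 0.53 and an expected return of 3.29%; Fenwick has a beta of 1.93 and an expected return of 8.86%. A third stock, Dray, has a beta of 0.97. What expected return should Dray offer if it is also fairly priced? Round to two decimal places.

5.04%

MRP (SML slope) = (8.86% − 3.29%) / (1.93 − 0.53) = 5.57% / 1.40 = 3.9786%
R_f (intercept) = 3.29% − 0.53 × 3.9786% = 1.1813%
E(R_Dray) = R_f + β × MRP = 1.1813% + 0.97 × 3.9786% = 5.04%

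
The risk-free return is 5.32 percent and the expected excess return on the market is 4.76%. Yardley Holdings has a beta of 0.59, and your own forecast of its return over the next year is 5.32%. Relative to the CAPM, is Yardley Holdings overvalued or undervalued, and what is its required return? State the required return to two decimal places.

Overvalued; required return 8.13%

Required return = R_f + β·MRP = 5.32% + 0.59 × 4.76% = 8.13%
Forecast 5.32% < required 8.13% → the stock plots below the SML → overvalued.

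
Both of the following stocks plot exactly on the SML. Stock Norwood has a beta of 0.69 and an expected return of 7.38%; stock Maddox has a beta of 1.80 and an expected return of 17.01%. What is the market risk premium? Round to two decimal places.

Both satisfy E(R) = R_f + β·MRP, so the slope of the SML is
MRP = (17.01% − 7.38%) / (1.80 − 0.69) = 9.63% / 1.11 = 8.6757%

8.68%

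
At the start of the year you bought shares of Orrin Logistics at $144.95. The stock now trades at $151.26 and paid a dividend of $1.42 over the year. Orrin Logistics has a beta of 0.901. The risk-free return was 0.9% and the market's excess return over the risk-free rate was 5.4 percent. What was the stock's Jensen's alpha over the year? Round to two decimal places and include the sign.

Realised HPR = (P1 + D1 − P0) / P0 = (151.26 + 1.42 − 144.95) / 144.95 = 7.73 / 144.95 = 5.3329%
CAPM required = R_f + β·MRP = 0.9% + 0.901 × 5.4% = 5.7654%
α = realised − required = 5.3329% − 5.7654% = -0.43%

-0.43%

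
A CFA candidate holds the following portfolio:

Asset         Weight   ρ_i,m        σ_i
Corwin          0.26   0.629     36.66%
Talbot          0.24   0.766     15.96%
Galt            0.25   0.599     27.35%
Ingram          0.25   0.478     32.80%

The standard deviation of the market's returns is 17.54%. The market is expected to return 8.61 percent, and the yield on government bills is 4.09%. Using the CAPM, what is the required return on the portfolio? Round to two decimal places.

β_Corwin = 0.629 × 36.66% / 17.54% = 1.3147
β_Talbot = 0.766 × 15.96% / 17.54% = 0.6970
β_Galt = 0.599 × 27.35% / 17.54% = 0.9340
β_Ingram = 0.478 × 32.80% / 17.54% = 0.8939
β_P = Σ w_i β_i = 0.26×1.3147 + 0.24×0.6970 + 0.25×0.9340 + 0.25×0.8939 = 0.9661
MRP = 8.61% − 4.09% = 4.52%
E(R_P) = R_f + β_P × MRP = 4.09% + 0.9661 × 4.52% = 8.46%

8.46%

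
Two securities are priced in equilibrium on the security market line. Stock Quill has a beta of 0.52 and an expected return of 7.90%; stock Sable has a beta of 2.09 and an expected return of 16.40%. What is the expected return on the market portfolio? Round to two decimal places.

Both satisfy E(R) = R_f + β·MRP, so the slope of the SML is
MRP = (16.40% − 7.90%) / (2.09 − 0.52) = 8.50% / 1.57 = 5.4140%
R_f = E(R_Quill) − β_Quill·MRP = 7.90% − 0.52 × 5.4140% = 5.0847%
E(R_m) = R_f + MRP = 5.0847% + 5.4140% = 10.50%

10.50%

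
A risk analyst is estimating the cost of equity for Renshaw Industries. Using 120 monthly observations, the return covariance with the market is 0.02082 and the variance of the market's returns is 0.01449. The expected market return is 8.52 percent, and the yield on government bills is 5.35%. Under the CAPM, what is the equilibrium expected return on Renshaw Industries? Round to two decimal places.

β = Cov(R_i, R_m) / Var(R_m) = 0.02082 / 0.01449 = 1.4369
MRP = 8.52% − 5.35% = 3.17%
E(R) = R_f + β × MRP = 5.35% + 1.4369 × 3.17% = 9.90%

9.90%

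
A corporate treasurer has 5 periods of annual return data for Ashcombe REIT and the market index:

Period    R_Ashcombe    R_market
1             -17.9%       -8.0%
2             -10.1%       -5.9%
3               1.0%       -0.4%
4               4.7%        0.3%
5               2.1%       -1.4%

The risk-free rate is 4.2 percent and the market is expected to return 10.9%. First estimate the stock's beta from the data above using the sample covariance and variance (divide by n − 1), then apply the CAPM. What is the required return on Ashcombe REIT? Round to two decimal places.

21.53%

Mean R_i = (-17.9 − 10.1 + 1.0 + 4.7 + 2.1) / 5 = -4.0400%
Mean R_m = (-8.0 − 5.9 − 0.4 + 0.3 − 1.4) / 5 = -3.0800%
Σ(R_i − R̄_i)(R_m − R̄_m) = 138.6440  ⇒  Cov = 138.6440 / 4 = 34.6610
Σ(R_m − R̄_m)² = 53.5880  ⇒  Var(R_m) = 53.5880 / 4 = 13.3970
β = Cov / Var(R_m) = 34.6610 / 13.3970 = 2.5872
MRP = 10.9% − 4.2% = 6.70%
E(R) = R_f + β × MRP = 4.2% + 2.5872 × 6.7% = 21.53%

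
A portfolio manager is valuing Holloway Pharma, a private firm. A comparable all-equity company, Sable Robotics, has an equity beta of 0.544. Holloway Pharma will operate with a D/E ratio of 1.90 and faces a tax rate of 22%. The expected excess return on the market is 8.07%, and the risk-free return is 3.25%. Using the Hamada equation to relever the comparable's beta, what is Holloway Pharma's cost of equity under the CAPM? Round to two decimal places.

β_L = β_U × [1 + (1 − t)(D/E)] = 0.544 × [1 + (1 − 0.22) × 1.90]
    = 0.544 × [1 + 0.78 × 1.90] = 0.544 × 2.4820 = 1.3502
E(R) = R_f + β_L × MRP = 3.25% + 1.3502 × 8.07% = 14.15%

14.15%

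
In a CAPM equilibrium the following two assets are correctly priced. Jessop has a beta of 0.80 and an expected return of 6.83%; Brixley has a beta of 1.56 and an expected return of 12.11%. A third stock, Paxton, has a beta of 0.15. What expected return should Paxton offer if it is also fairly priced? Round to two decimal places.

2.31%

MRP (SML slope) = (12.11% − 6.83%) / (1.56 − 0.80) = 5.28% / 0.76 = 6.9474%
R_f (intercept) = 6.83% − 0.80 × 6.9474% = 1.2721%
E(R_Paxton) = R_f + β × MRP = 1.2721% + 0.15 × 6.9474% = 2.31%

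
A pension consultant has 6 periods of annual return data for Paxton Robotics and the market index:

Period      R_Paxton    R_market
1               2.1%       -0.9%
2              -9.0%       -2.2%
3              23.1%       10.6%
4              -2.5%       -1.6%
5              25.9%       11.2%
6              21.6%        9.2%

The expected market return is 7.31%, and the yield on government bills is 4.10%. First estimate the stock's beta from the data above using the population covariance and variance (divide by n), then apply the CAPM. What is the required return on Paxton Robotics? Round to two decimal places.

11.36%

Mean R_i = (2.1 − 9.0 + 23.1 − 2.5 + 25.9 + 21.6) / 6 = 10.2000%
Mean R_m = (-0.9 − 2.2 + 10.6 − 1.6 + 11.2 + 9.2) / 6 = 4.3833%
Σ(R_i − R̄_i)(R_m − R̄_m) = 487.3100  ⇒  Cov = 487.3100 / 6 = 81.2183
Σ(R_m − R̄_m)² = 215.3683  ⇒  Var(R_m) = 215.3683 / 6 = 35.8947
β = Cov / Var(R_m) = 81.2183 / 35.8947 = 2.2627
MRP = 7.31% − 4.10% = 3.21%
E(R) = R_f + β × MRP = 4.10% + 2.2627 × 3.21% = 11.36%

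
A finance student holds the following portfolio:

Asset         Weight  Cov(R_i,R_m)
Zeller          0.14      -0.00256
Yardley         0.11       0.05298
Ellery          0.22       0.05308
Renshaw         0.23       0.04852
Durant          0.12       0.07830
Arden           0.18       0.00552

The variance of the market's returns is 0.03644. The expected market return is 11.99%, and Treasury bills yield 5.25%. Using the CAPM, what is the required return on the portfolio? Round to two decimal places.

β_Zeller = -0.00256 / 0.03644 = -0.0703
β_Yardley = 0.05298 / 0.03644 = 1.4539
β_Ellery = 0.05308 / 0.03644 = 1.4566
β_Renshaw = 0.04852 / 0.03644 = 1.3315
β_Durant = 0.07830 / 0.03644 = 2.1487
β_Arden = 0.00552 / 0.03644 = 0.1515
β_P = Σ w_i β_i = 0.14×-0.0703 + 0.11×1.4539 + 0.22×1.4566 + 0.23×1.3315 + 0.12×2.1487 + 0.18×0.1515 = 1.0619
MRP = 11.99% − 5.25% = 6.74%
E(R_P) = R_f + β_P × MRP = 5.25% + 1.0619 × 6.74% = 12.41%

12.41%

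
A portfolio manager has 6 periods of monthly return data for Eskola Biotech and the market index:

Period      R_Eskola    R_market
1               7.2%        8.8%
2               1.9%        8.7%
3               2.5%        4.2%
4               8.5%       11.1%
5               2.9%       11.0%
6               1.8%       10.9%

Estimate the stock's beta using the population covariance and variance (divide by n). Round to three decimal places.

Mean R_i = (7.2 + 1.9 + 2.5 + 8.5 + 2.9 + 1.8) / 6 = 4.1333%
Mean R_m = (8.8 + 8.7 + 4.2 + 11.1 + 11.0 + 10.9) / 6 = 9.1167%
Σ(R_i − R̄_i)(R_m − R̄_m) = 10.1667  ⇒  Cov = 10.1667 / 6 = 1.6945
Σ(R_m − R̄_m)² = 35.1083  ⇒  Var(R_m) = 35.1083 / 6 = 5.8514
β = Cov / Var(R_m) = 1.6945 / 5.8514 = 0.2896

0.290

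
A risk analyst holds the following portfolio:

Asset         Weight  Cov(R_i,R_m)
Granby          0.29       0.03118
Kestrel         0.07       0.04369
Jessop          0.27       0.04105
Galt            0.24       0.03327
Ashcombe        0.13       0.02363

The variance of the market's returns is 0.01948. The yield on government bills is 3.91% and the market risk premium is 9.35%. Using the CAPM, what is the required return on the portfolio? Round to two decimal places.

20.34%

β_Granby = 0.03118 / 0.01948 = 1.6006
β_Kestrel = 0.04369 / 0.01948 = 2.2428
β_Jessop = 0.04105 / 0.01948 = 2.1073
β_Galt = 0.03327 / 0.01948 = 1.7079
β_Ashcombe = 0.02363 / 0.01948 = 1.2130
β_P = Σ w_i β_i = 0.29×1.6006 + 0.07×2.2428 + 0.27×2.1073 + 0.24×1.7079 + 0.13×1.2130 = 1.7577
E(R_P) = R_f + β_P × MRP = 3.91% + 1.7577 × 9.35% = 20.34%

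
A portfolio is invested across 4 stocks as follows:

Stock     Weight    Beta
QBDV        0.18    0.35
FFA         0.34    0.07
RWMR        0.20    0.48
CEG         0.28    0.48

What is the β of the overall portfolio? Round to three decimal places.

0.317

β_P = Σ w_i β_i = 0.18×0.35 + 0.34×0.07 + 0.20×0.48 + 0.28×0.48 = 0.3172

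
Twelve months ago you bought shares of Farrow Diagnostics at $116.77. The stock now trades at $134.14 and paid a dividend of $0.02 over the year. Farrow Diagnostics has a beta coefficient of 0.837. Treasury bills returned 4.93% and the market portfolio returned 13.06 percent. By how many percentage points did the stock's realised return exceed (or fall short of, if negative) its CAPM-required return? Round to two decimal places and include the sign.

Realised HPR = (P1 + D1 − P0) / P0 = (134.14 + 0.02 − 116.77) / 116.77 = 17.39 / 116.77 = 14.8925%
MRP = 13.06% − 4.93% = 8.13%
CAPM required = R_f + β·MRP = 4.93% + 0.837 × 8.13% = 11.73481%
α = realised − required = 14.8925% − 11.73481% = +3.16%

+3.16%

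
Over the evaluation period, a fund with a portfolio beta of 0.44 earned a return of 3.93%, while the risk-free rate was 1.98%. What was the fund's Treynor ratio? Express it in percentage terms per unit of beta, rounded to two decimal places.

Treynor = (R_P − R_f) / β_P = (3.93% − 1.98%) / 0.4400 = 1.95% / 0.4400 = 4.43%

4.43%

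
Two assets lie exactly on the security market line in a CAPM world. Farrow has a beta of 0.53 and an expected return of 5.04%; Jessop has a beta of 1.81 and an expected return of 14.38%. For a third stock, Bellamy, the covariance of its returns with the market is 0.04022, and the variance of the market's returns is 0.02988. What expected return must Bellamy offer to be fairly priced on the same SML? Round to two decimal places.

MRP = (14.38% − 5.04%) / (1.81 − 0.53) = 7.2969%
R_f = 5.04% − 0.53 × 7.2969% = 1.1726%
β_Bellamy = Cov / Var(R_m) = 0.04022 / 0.02988 = 1.3461
E(R_Bellamy) = R_f + β × MRP = 1.1726% + 1.3461 × 7.2969% = 10.99%

10.99%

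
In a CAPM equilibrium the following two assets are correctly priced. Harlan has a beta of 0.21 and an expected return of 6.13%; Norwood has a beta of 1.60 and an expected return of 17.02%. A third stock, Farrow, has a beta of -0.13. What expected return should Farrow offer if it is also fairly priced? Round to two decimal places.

3.47%

MRP (SML slope) = (17.02% − 6.13%) / (1.60 − 0.21) = 10.89% / 1.39 = 7.8345%
R_f (intercept) = 6.13% − 0.21 × 7.8345% = 4.4848%
E(R_Farrow) = R_f + β × MRP = 4.4848% + -0.13 × 7.8345% = 3.47%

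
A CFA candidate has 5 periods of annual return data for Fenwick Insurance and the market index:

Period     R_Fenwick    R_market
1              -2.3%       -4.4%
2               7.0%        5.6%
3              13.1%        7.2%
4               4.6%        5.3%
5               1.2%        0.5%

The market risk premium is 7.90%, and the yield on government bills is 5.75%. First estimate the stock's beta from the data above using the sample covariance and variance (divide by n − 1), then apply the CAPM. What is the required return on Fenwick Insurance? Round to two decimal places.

Mean R_i = (-2.3 + 7.0 + 13.1 + 4.6 + 1.2) / 5 = 4.7200%
Mean R_m = (-4.4 + 5.6 + 7.2 + 5.3 + 0.5) / 5 = 2.8400%
Σ(R_i − R̄_i)(R_m − R̄_m) = 101.5960  ⇒  Cov = 101.5960 / 4 = 25.3990
Σ(R_m − R̄_m)² = 90.5720  ⇒  Var(R_m) = 90.5720 / 4 = 22.6430
β = Cov / Var(R_m) = 25.3990 / 22.6430 = 1.1217
E(R) = R_f + β × MRP = 5.75% + 1.1217 × 7.90% = 14.61%

14.61%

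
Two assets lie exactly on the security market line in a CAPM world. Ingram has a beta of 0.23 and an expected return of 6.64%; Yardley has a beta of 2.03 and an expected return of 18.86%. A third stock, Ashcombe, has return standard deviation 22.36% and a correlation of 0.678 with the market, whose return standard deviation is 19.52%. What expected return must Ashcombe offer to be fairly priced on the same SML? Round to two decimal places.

10.35%

MRP = (18.86% − 6.64%) / (2.03 − 0.23) = 6.7889%
R_f = 6.64% − 0.23 × 6.7889% = 5.0786%
β_Ashcombe = ρ·σ_i/σ_m = 0.678 × 22.36 / 19.52 = 0.7766
E(R_Ashcombe) = R_f + β × MRP = 5.0786% + 0.7766 × 6.7889% = 10.35%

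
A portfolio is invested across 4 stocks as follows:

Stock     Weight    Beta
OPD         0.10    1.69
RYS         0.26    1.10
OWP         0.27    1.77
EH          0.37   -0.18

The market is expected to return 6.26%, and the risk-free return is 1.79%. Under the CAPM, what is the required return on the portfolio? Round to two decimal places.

β_P = Σ w_i β_i = 0.10×1.69 + 0.26×1.10 + 0.27×1.77 + 0.37×-0.18 = 0.8663
MRP = 6.26% − 1.79% = 4.47%
E(R_P) = R_f + β_P × MRP = 1.79% + 0.8663 × 4.47% = 5.66%

5.66%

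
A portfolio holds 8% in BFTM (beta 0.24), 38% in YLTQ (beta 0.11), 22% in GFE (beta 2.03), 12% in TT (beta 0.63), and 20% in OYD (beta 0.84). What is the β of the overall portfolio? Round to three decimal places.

β_P = Σ w_i β_i = 0.08×0.24 + 0.38×0.11 + 0.22×2.03 + 0.12×0.63 + 0.20×0.84 = 0.7512

0.751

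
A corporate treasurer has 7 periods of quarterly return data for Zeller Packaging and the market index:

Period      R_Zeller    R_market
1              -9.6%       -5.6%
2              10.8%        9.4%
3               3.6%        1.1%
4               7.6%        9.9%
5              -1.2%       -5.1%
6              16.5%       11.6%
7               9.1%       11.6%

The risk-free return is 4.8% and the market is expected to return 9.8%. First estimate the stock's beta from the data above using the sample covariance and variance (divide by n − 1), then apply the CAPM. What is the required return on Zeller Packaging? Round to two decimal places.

Mean R_i = (-9.6 + 10.8 + 3.6 + 7.6 − 1.2 + 16.5 + 9.1) / 7 = 5.2571%
Mean R_m = (-5.6 + 9.4 + 1.1 + 9.9 − 5.1 + 11.6 + 11.6) / 7 = 4.7000%
Σ(R_i − R̄_i)(R_m − R̄_m) = 364.6000  ⇒  Cov = 364.6000 / 6 = 60.7667
Σ(R_m − R̄_m)² = 359.4400  ⇒  Var(R_m) = 359.4400 / 6 = 59.9067
β = Cov / Var(R_m) = 60.7667 / 59.9067 = 1.0144
MRP = 9.8% − 4.8% = 5.00%
E(R) = R_f + β × MRP = 4.8% + 1.0144 × 5.0% = 9.87%

9.87%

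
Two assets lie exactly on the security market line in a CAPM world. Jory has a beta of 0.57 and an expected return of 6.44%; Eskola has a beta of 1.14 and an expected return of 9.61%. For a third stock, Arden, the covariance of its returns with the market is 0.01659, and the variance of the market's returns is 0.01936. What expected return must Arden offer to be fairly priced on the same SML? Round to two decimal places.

MRP = (9.61% − 6.44%) / (1.14 − 0.57) = 5.5614%
R_f = 6.44% − 0.57 × 5.5614% = 3.2700%
β_Arden = Cov / Var(R_m) = 0.01659 / 0.01936 = 0.8569
E(R_Arden) = R_f + β × MRP = 3.2700% + 0.8569 × 5.5614% = 8.04%

8.04%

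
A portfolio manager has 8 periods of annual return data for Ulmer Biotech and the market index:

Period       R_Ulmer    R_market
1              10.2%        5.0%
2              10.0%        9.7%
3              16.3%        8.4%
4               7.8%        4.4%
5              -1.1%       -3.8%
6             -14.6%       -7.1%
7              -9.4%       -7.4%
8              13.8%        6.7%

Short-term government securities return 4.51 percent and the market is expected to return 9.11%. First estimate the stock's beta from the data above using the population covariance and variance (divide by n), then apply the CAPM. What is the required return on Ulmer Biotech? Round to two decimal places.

Mean R_i = (10.2 + 10.0 + 16.3 + 7.8 − 1.1 − 14.6 − 9.4 + 13.8) / 8 = 4.1250%
Mean R_m = (5.0 + 9.7 + 8.4 + 4.4 − 3.8 − 7.1 − 7.4 + 6.7) / 8 = 1.9875%
Σ(R_i − R̄_i)(R_m − R̄_m) = 523.5125  ⇒  Cov = 523.5125 / 8 = 65.4391
Σ(R_m − R̄_m)² = 341.9088  ⇒  Var(R_m) = 341.9088 / 8 = 42.7386
β = Cov / Var(R_m) = 65.4391 / 42.7386 = 1.5311
MRP = 9.11% − 4.51% = 4.60%
E(R) = R_f + β × MRP = 4.51% + 1.5311 × 4.60% = 11.55%

11.55%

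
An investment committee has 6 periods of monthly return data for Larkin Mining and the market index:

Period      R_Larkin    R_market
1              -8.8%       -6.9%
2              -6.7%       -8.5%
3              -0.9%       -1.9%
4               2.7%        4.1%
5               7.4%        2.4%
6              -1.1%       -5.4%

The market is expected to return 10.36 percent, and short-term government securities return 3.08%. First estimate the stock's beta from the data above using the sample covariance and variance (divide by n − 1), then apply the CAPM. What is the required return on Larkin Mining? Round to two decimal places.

Mean R_i = (-8.8 − 6.7 − 0.9 + 2.7 + 7.4 − 1.1) / 6 = -1.2333%
Mean R_m = (-6.9 − 8.5 − 1.9 + 4.1 + 2.4 − 5.4) / 6 = -2.7000%
Σ(R_i − R̄_i)(R_m − R̄_m) = 134.1700  ⇒  Cov = 134.1700 / 5 = 26.8340
Σ(R_m − R̄_m)² = 131.4600  ⇒  Var(R_m) = 131.4600 / 5 = 26.2920
β = Cov / Var(R_m) = 26.8340 / 26.2920 = 1.0206
MRP = 10.36% − 3.08% = 7.28%
E(R) = R_f + β × MRP = 3.08% + 1.0206 × 7.28% = 10.51%

10.51%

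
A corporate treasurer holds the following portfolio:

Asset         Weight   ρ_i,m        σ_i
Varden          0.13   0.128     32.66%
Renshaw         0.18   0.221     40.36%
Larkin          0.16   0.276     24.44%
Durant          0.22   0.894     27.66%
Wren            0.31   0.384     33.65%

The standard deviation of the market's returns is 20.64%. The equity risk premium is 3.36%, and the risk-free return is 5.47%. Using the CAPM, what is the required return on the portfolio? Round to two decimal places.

7.53%

β_Varden = 0.128 × 32.66% / 20.64% = 0.2025
β_Renshaw = 0.221 × 40.36% / 20.64% = 0.4321
β_Larkin = 0.276 × 24.44% / 20.64% = 0.3268
β_Durant = 0.894 × 27.66% / 20.64% = 1.1981
β_Wren = 0.384 × 33.65% / 20.64% = 0.6260
β_P = Σ w_i β_i = 0.13×0.2025 + 0.18×0.4321 + 0.16×0.3268 + 0.22×1.1981 + 0.31×0.6260 = 0.6140
E(R_P) = R_f + β_P × MRP = 5.47% + 0.6140 × 3.36% = 7.53%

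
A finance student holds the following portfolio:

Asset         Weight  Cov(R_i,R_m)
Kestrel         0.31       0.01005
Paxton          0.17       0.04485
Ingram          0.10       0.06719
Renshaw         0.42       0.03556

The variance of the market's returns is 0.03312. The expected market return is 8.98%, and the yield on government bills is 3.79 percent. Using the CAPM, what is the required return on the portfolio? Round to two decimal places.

β_Kestrel = 0.01005 / 0.03312 = 0.3034
β_Paxton = 0.04485 / 0.03312 = 1.3542
β_Ingram = 0.06719 / 0.03312 = 2.0287
β_Renshaw = 0.03556 / 0.03312 = 1.0737
β_P = Σ w_i β_i = 0.31×0.3034 + 0.17×1.3542 + 0.10×2.0287 + 0.42×1.0737 = 0.9781
MRP = 8.98% − 3.79% = 5.19%
E(R_P) = R_f + β_P × MRP = 3.79% + 0.9781 × 5.19% = 8.87%

8.87%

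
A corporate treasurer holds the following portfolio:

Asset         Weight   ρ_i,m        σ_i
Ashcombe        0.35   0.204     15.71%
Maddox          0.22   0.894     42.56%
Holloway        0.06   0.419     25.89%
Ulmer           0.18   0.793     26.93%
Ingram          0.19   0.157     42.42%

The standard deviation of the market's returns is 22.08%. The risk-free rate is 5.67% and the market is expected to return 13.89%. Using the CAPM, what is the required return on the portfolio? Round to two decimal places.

β_Ashcombe = 0.204 × 15.71% / 22.08% = 0.1451
β_Maddox = 0.894 × 42.56% / 22.08% = 1.7232
β_Holloway = 0.419 × 25.89% / 22.08% = 0.4913
β_Ulmer = 0.793 × 26.93% / 22.08% = 0.9672
β_Ingram = 0.157 × 42.42% / 22.08% = 0.3016
β_P = Σ w_i β_i = 0.35×0.1451 + 0.22×1.7232 + 0.06×0.4913 + 0.18×0.9672 + 0.19×0.3016 = 0.6908
MRP = 13.89% − 5.67% = 8.22%
E(R_P) = R_f + β_P × MRP = 5.67% + 0.6908 × 8.22% = 11.35%

11.35%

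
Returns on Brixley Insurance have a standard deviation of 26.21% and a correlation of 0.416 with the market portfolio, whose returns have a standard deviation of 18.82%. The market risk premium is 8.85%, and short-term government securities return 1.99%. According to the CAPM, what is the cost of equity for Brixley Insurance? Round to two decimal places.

7.12%

β = ρ × σ_i / σ_m = 0.416 × 26.21% / 18.82% = 0.5793
E(R) = 1.99% + 0.5793 × 8.85% = 7.12%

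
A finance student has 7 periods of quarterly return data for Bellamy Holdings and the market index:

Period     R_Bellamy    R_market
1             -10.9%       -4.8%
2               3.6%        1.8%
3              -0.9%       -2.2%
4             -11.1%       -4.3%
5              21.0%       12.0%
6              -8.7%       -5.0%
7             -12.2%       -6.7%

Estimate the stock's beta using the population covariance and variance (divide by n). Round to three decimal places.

Mean R_i = (-10.9 + 3.6 − 0.9 − 11.1 + 21.0 − 8.7 − 12.2) / 7 = -2.7429%
Mean R_m = (-4.8 + 1.8 − 2.2 − 4.3 + 12.0 − 5.0 − 6.7) / 7 = -1.3143%
Σ(R_i − R̄_i)(R_m − R̄_m) = 460.5157  ⇒  Cov = 460.5157 / 7 = 65.7880
Σ(R_m − R̄_m)² = 251.4086  ⇒  Var(R_m) = 251.4086 / 7 = 35.9155
β = Cov / Var(R_m) = 65.7880 / 35.9155 = 1.8317

1.832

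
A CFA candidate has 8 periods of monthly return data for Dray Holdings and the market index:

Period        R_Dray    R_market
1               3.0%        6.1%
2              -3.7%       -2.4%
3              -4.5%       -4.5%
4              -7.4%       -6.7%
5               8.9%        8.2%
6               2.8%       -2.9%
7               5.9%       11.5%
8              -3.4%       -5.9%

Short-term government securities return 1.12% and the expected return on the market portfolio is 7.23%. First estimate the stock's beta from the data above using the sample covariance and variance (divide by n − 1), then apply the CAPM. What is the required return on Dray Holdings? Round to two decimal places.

5.48%

Mean R_i = (3.0 − 3.7 − 4.5 − 7.4 + 8.9 + 2.8 + 5.9 − 3.4) / 8 = 0.2000%
Mean R_m = (6.1 − 2.4 − 4.5 − 6.7 + 8.2 − 2.9 + 11.5 − 5.9) / 8 = 0.4250%
Σ(R_i − R̄_i)(R_m − R̄_m) = 249.1000  ⇒  Cov = 249.1000 / 7 = 35.5857
Σ(R_m − R̄_m)² = 349.3750  ⇒  Var(R_m) = 349.3750 / 7 = 49.9107
β = Cov / Var(R_m) = 35.5857 / 49.9107 = 0.7130
MRP = 7.23% − 1.12% = 6.11%
E(R) = R_f + β × MRP = 1.12% + 0.7130 × 6.11% = 5.48%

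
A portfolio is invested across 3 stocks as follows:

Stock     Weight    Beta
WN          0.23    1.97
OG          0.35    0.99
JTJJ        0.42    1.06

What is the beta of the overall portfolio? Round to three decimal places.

1.245

β_P = Σ w_i β_i = 0.23×1.97 + 0.35×0.99 + 0.42×1.06 = 1.2448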